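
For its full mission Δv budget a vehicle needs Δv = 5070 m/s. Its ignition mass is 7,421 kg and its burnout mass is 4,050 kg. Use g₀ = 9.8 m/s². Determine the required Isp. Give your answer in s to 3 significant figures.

ln(m₀/m_f) = ln(7421/4050) = ln(1.832) = 0.6056.
v_e = Δv / ln(m₀/m_f) = 5070 / 0.6056 = 8371.9 m/s.
Isp = v_e / g₀ = 8371.9 / 9.8 = 854.3 s.

Isp ≈ 854 s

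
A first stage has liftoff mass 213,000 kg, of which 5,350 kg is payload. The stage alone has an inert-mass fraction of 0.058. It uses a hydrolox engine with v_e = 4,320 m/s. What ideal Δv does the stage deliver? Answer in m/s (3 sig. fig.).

Stage wet mass = m₀ − payload = 213,000 − 5,350 = 207,650 kg.
Stage dry mass = ε × stage wet mass = 0.058 × 207,650 = 12,043.7 kg.
Burnout mass m_f = stage dry + payload = 12,043.7 + 5,350 = 17,393.7 kg.
From the ideal rocket equation, Δv = v_e · ln(213,000/17,393.7) = 4320.0 × ln(12.25) = 4320.0 × 2.5052 ≈ 10822 m/s.

Δv ≈ 10800 m/s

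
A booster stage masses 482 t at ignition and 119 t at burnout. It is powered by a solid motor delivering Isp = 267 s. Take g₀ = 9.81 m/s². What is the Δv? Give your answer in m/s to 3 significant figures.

v_e = Isp · g₀ = 267 × 9.81 = 2619.3 m/s.
Δv = v_e · ln(m₀/m_f) = 2619.3 × ln(4.05) = 2619.3 × 1.3988 ≈ 3663.9 m/s.

Δv ≈ 3660 m/s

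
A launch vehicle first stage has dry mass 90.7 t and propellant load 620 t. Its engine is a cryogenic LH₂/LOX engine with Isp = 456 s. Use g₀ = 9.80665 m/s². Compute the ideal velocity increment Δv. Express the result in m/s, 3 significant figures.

Δv ≈ 9210 m/s

v_e = Isp · g₀ = 456 × 9.80665 = 4471.8 m/s.
m₀ = m_dry + m_prop = 90.7 + 620 = 710.7 t.
By the Tsiolkovsky rocket equation, Δv = v_e · ln(m₀/m_f) = 4471.8 × ln(7.836) = 4471.8 × 2.0587 ≈ 9206.1 m/s.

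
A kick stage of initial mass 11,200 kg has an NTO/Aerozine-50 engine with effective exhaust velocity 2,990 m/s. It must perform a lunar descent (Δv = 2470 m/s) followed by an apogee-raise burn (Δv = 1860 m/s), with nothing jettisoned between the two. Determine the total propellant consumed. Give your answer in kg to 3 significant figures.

total propellant consumed ≈ 8570 kg

After the first burn: m = 11200 × exp(−2470/2990.0) = 11200 × 0.43776 = 4,902.91 kg.
After the second burn: m = 4,902.91 × exp(−1860/2990.0) = 4,902.91 × 0.53683 = 2,632.03 kg.
Total propellant = m₀ − m_final = 11200 − 2,632.03 = 8,567.97 kg.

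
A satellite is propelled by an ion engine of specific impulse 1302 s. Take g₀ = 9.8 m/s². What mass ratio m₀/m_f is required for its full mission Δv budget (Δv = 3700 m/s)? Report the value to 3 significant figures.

mass ratio ≈ 1.34

v_e = Isp · g₀ = 1302 × 9.8 = 12759.6 m/s.
m₀/m_f = exp(Δv / v_e) = exp(3700 / 12759.6) = exp(0.2900) = 1.3364.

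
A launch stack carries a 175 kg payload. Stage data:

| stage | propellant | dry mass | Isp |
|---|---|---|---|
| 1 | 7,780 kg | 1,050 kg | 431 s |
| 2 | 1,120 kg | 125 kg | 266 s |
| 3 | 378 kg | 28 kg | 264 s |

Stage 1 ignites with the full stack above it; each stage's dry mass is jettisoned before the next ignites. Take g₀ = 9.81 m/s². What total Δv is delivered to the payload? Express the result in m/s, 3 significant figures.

Ignition mass of stage 1 = 7,780+1,050 + 1,120+125 + 378+28 + 175 = 10,656 kg.
Stage 1: m₀ = 10,656 kg, m_f = 10,656 − 7,780 = 2,876 kg; Δv = 431×9.81×ln(3.705) = 4228.1×1.3097 ≈ 5538 m/s.
Stage 2: m₀ = 1,826 kg, m_f = 1,826 − 1,120 = 706 kg; Δv = 266×9.81×ln(2.586) = 2609.5×0.9503 ≈ 2480 m/s.
Stage 3: m₀ = 581 kg, m_f = 581 − 378 = 203 kg; Δv = 264×9.81×ln(2.862) = 2589.8×1.0515 ≈ 2723 m/s.
Total Δv = 5538 + 2480 + 2723 = 10741 m/s.

Δv ≈ 10700 m/s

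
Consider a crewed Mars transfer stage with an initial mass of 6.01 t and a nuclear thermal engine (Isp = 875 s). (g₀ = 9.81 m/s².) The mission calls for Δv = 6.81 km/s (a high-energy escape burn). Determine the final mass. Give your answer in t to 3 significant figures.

v_e = Isp · g₀ = 875 × 9.81 = 8583.8 m/s.
m₀/m_f = exp(Δv / v_e) = exp(6810 / 8583.8) = exp(0.7934) = 2.2108.
m_f = m₀ / 2.2108 = 6.01 / 2.2108 = 2.71847 t.

final mass ≈ 2.72 t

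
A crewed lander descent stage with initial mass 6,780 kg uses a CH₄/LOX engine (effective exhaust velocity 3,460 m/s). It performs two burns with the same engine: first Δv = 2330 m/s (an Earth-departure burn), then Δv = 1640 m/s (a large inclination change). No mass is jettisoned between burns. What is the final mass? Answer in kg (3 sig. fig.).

After the first burn: m = 6780 × exp(−2330/3460.0) = 6780 × 0.50997 = 3,457.6 kg.
After the second burn: m = 3,457.6 × exp(−1640/3460.0) = 3,457.6 × 0.62251 = 2,152.39 kg.

final mass ≈ 2150 kg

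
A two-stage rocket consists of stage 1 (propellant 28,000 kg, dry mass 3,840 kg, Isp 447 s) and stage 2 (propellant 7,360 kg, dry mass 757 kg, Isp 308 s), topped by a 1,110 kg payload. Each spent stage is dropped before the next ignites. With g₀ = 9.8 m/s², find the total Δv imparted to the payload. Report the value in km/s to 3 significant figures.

Δv ≈ 9.84 km/s

Ignition mass of stage 1 = 28,000+3,840 + 7,360+757 + 1,110 = 41,067 kg.
Stage 1: m₀ = 41,067 kg, m_f = 41,067 − 28,000 = 13,067 kg; Δv = 447×9.8×ln(3.143) = 4380.6×1.1451 ≈ 5016 m/s.
Stage 2: m₀ = 9,227 kg, m_f = 9,227 − 7,360 = 1,867 kg; Δv = 308×9.8×ln(4.942) = 3018.4×1.5978 ≈ 4823 m/s.
Total Δv = 5016 + 4823 = 9839 m/s.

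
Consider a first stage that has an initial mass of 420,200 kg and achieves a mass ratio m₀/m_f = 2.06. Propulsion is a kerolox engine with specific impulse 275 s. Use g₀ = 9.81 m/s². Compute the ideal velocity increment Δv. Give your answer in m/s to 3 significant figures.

Δv ≈ 1950 m/s

v_e = Isp · g₀ = 275 × 9.81 = 2697.8 m/s.
From the ideal rocket equation, Δv = v_e · ln(2.06) = 2697.8 × 0.7227 ≈ 1949.7 m/s.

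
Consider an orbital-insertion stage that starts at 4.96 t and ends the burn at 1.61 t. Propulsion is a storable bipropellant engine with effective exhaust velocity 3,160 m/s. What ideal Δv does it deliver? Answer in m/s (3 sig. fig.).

Δv ≈ 3560 m/s

From the ideal rocket equation, Δv = v_e · ln(m₀/m_f) = 3160.0 × ln(3.081) = 3160.0 × 1.1252 ≈ 3555.5 m/s.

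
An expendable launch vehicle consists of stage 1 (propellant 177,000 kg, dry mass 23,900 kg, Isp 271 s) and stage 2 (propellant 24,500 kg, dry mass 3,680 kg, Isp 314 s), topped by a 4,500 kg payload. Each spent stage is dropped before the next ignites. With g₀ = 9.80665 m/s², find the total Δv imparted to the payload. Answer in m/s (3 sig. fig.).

Δv ≈ 8030 m/s

Ignition mass of stage 1 = 177,000+23,900 + 24,500+3,680 + 4,500 = 233,580 kg.
Stage 1: m₀ = 233,580 kg, m_f = 233,580 − 177,000 = 56,580 kg; Δv = 271×9.80665×ln(4.128) = 2657.6×1.4179 ≈ 3768 m/s.
Stage 2: m₀ = 32,680 kg, m_f = 32,680 − 24,500 = 8,180 kg; Δv = 314×9.80665×ln(3.995) = 3079.3×1.3851 ≈ 4265 m/s.
Total Δv = 3768 + 4265 = 8033 m/s.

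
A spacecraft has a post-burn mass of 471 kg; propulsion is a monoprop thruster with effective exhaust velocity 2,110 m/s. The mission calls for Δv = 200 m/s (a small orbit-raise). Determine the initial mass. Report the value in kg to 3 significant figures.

From the ideal rocket equation, m₀/m_f = exp(Δv / v_e) = exp(200 / 2110.0) = exp(0.0948) = 1.0994.
m₀ = m_f × 1.0994 = 471 × 1.0994 = 517.817 kg.

initial mass ≈ 518 kg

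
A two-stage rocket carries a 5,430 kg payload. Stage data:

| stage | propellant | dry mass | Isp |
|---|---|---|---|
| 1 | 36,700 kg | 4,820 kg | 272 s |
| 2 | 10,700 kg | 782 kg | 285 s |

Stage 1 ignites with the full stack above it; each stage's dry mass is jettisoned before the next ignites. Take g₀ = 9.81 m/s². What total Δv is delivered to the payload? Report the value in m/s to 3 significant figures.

Ignition mass of stage 1 = 36,700+4,820 + 10,700+782 + 5,430 = 58,432 kg.
Stage 1: m₀ = 58,432 kg, m_f = 58,432 − 36,700 = 21,732 kg; Δv = 272×9.81×ln(2.689) = 2668.3×0.9891 ≈ 2639 m/s.
Stage 2: m₀ = 16,912 kg, m_f = 16,912 − 10,700 = 6,212 kg; Δv = 285×9.81×ln(2.722) = 2795.9×1.0015 ≈ 2800 m/s.
Total Δv = 2639 + 2800 = 5439 m/s.

Δv ≈ 5440 m/s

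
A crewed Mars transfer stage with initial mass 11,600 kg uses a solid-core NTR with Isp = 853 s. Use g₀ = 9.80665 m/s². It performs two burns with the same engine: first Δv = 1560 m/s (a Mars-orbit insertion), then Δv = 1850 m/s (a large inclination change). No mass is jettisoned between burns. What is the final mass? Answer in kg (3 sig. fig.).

v_e = Isp · g₀ = 853 × 9.80665 = 8365.1 m/s.
After the first burn: m = 11600 × exp(−1560/8365.1) = 11600 × 0.82987 = 9,626.49 kg.
After the second burn: m = 9,626.49 × exp(−1850/8365.1) = 9,626.49 × 0.80159 = 7,716.5 kg.

final mass ≈ 7720 kg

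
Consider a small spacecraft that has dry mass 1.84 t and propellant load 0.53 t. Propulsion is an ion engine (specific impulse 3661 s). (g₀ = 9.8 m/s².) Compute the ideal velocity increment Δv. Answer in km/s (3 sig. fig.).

Δv ≈ 9.08 km/s

v_e = Isp · g₀ = 3661 × 9.8 = 35877.8 m/s.
m₀ = m_dry + m_prop = 1.84 + 0.53 = 2.37 t.
Using Δv = v_e ln(m₀/m_f): Δv = v_e · ln(m₀/m_f) = 35877.8 × ln(1.288) = 35877.8 × 0.2531 ≈ 9081.5 m/s.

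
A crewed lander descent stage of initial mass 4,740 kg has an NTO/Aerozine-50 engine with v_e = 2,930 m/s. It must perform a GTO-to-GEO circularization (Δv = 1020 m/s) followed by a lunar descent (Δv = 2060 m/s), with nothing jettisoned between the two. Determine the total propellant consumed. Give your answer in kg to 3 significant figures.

total propellant consumed ≈ 3080 kg

After the first burn: m = 4740 × exp(−1020/2930.0) = 4740 × 0.70601 = 3,346.49 kg.
After the second burn: m = 3,346.49 × exp(−2060/2930.0) = 3,346.49 × 0.49506 = 1,656.71 kg.
Total propellant = m₀ − m_final = 4740 − 1,656.71 = 3,083.29 kg.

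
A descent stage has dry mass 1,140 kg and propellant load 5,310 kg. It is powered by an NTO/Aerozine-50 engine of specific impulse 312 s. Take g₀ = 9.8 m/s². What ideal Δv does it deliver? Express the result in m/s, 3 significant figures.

Δv ≈ 5300 m/s

v_e = Isp · g₀ = 312 × 9.8 = 3057.6 m/s.
m₀ = m_dry + m_prop = 1,140 + 5,310 = 6,450 kg.
Rocket equation: Δv = v_e · ln(m₀/m_f) = 3057.6 × ln(5.658) = 3057.6 × 1.7331 ≈ 5299.0 m/s.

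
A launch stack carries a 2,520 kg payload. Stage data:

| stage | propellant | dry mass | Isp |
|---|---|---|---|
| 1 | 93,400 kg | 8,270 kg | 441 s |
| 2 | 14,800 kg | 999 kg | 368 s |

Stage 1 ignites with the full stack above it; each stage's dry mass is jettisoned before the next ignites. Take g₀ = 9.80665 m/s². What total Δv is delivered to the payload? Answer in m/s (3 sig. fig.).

Ignition mass of stage 1 = 93,400+8,270 + 14,800+999 + 2,520 = 119,989 kg.
Stage 1: m₀ = 119,989 kg, m_f = 119,989 − 93,400 = 26,589 kg; Δv = 441×9.80665×ln(4.513) = 4324.7×1.5069 ≈ 6517 m/s.
Stage 2: m₀ = 18,319 kg, m_f = 18,319 − 14,800 = 3,519 kg; Δv = 368×9.80665×ln(5.206) = 3608.8×1.6498 ≈ 5954 m/s.
Total Δv = 6517 + 5954 = 12471 m/s.

Δv ≈ 12500 m/s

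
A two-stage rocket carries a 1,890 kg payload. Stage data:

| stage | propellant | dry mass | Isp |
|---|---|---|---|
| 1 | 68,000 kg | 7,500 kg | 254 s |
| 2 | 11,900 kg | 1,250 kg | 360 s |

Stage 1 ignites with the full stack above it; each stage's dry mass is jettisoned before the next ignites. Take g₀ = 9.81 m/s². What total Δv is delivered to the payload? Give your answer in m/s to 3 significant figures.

Δv ≈ 9000 m/s

Ignition mass of stage 1 = 68,000+7,500 + 11,900+1,250 + 1,890 = 90,540 kg.
Stage 1: m₀ = 90,540 kg, m_f = 90,540 − 68,000 = 22,540 kg; Δv = 254×9.81×ln(4.017) = 2491.7×1.3905 ≈ 3465 m/s.
Stage 2: m₀ = 15,040 kg, m_f = 15,040 − 11,900 = 3,140 kg; Δv = 360×9.81×ln(4.79) = 3531.6×1.5665 ≈ 5532 m/s.
Total Δv = 3465 + 5532 = 8997 m/s.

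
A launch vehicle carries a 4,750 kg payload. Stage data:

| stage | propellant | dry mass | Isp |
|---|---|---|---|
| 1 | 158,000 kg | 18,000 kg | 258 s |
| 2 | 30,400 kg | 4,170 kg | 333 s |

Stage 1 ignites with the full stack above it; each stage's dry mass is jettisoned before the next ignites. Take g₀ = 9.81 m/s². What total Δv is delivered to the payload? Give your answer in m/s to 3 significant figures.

Δv ≈ 8200 m/s

Ignition mass of stage 1 = 158,000+18,000 + 30,400+4,170 + 4,750 = 215,320 kg.
Stage 1: m₀ = 215,320 kg, m_f = 215,320 − 158,000 = 57,320 kg; Δv = 258×9.81×ln(3.756) = 2531.0×1.3235 ≈ 3350 m/s.
Stage 2: m₀ = 39,320 kg, m_f = 39,320 − 30,400 = 8,920 kg; Δv = 333×9.81×ln(4.408) = 3266.7×1.4834 ≈ 4846 m/s.
Total Δv = 3350 + 4846 = 8196 m/s.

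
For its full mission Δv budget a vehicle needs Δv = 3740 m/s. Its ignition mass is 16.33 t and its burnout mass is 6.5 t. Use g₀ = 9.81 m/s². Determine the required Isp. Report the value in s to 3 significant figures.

ln(m₀/m_f) = ln(16330/6500) = ln(2.512) = 0.9212.
v_e = Δv / ln(m₀/m_f) = 3740 / 0.9212 = 4059.9 m/s.
Isp = v_e / g₀ = 4059.9 / 9.81 = 413.9 s.

Isp ≈ 414 s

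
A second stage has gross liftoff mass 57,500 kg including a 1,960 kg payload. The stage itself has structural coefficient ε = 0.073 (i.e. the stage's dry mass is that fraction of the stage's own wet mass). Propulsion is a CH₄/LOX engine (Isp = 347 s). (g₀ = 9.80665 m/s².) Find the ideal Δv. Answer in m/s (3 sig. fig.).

Stage wet mass = m₀ − payload = 57,500 − 1,960 = 55,540 kg.
Stage dry mass = ε × stage wet mass = 0.073 × 55,540 = 4,054.42 kg.
Burnout mass m_f = stage dry + payload = 4,054.42 + 1,960 = 6,014.42 kg.
v_e = Isp · g₀ = 347 × 9.80665 = 3402.9 m/s.
By the Tsiolkovsky rocket equation, Δv = v_e · ln(57,500/6,014.42) = 3402.9 × ln(9.56) = 3402.9 × 2.2576 ≈ 7682 m/s.

Δv ≈ 7680 m/s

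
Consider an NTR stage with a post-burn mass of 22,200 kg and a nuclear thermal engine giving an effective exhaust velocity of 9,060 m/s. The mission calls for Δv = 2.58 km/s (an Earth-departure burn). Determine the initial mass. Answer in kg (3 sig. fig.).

Rocket equation: m₀/m_f = exp(Δv / v_e) = exp(2580 / 9060.0) = exp(0.2848) = 1.3295.
m₀ = m_f × 1.3295 = 22,200 × 1.3295 = 29,514.9 kg.

initial mass ≈ 29500 kg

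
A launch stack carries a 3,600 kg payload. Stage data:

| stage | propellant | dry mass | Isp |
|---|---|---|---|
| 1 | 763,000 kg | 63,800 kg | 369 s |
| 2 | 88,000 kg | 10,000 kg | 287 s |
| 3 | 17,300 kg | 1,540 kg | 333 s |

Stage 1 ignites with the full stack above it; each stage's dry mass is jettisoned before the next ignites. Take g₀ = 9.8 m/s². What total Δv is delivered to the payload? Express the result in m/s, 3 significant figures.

Ignition mass of stage 1 = 763,000+63,800 + 88,000+10,000 + 17,300+1,540 + 3,600 = 947,240 kg.
Stage 1: m₀ = 947,240 kg, m_f = 947,240 − 763,000 = 184,240 kg; Δv = 369×9.8×ln(5.141) = 3616.2×1.6373 ≈ 5921 m/s.
Stage 2: m₀ = 120,440 kg, m_f = 120,440 − 88,000 = 32,440 kg; Δv = 287×9.8×ln(3.713) = 2812.6×1.3118 ≈ 3689 m/s.
Stage 3: m₀ = 22,440 kg, m_f = 22,440 − 17,300 = 5,140 kg; Δv = 333×9.8×ln(4.366) = 3263.4×1.4738 ≈ 4810 m/s.
Total Δv = 5921 + 3689 + 4810 = 14420 m/s.

Δv ≈ 14400 m/s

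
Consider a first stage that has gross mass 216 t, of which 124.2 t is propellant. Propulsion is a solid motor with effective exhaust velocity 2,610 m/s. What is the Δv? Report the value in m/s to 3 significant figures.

m_f = m₀ − m_prop = 216 − 124.2 = 91.8 t.
By the Tsiolkovsky rocket equation, Δv = v_e · ln(m₀/m_f) = 2610.0 × ln(2.353) = 2610.0 × 0.8557 ≈ 2233.3 m/s.

Δv ≈ 2230 m/s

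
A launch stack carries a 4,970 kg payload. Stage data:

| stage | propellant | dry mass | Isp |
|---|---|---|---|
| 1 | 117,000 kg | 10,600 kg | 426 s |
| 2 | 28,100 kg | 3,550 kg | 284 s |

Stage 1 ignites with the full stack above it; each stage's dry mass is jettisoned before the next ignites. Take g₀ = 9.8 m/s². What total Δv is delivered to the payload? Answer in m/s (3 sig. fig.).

Ignition mass of stage 1 = 117,000+10,600 + 28,100+3,550 + 4,970 = 164,220 kg.
Stage 1: m₀ = 164,220 kg, m_f = 164,220 − 117,000 = 47,220 kg; Δv = 426×9.8×ln(3.478) = 4174.8×1.2464 ≈ 5203 m/s.
Stage 2: m₀ = 36,620 kg, m_f = 36,620 − 28,100 = 8,520 kg; Δv = 284×9.8×ln(4.298) = 2783.2×1.4582 ≈ 4058 m/s.
Total Δv = 5203 + 4058 = 9261 m/s.

Δv ≈ 9260 m/s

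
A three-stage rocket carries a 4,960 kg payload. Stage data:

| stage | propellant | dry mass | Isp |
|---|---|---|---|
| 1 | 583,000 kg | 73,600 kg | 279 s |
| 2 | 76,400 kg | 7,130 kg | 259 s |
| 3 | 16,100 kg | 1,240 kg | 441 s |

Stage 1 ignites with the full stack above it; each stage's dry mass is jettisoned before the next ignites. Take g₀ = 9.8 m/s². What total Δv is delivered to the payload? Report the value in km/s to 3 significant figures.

Ignition mass of stage 1 = 583,000+73,600 + 76,400+7,130 + 16,100+1,240 + 4,960 = 762,430 kg.
Stage 1: m₀ = 762,430 kg, m_f = 762,430 − 583,000 = 179,430 kg; Δv = 279×9.8×ln(4.249) = 2734.2×1.4467 ≈ 3956 m/s.
Stage 2: m₀ = 105,830 kg, m_f = 105,830 − 76,400 = 29,430 kg; Δv = 259×9.8×ln(3.596) = 2538.2×1.2798 ≈ 3248 m/s.
Stage 3: m₀ = 22,300 kg, m_f = 22,300 − 16,100 = 6,200 kg; Δv = 441×9.8×ln(3.597) = 4321.8×1.2800 ≈ 5532 m/s.
Total Δv = 3956 + 3248 + 5532 = 12736 m/s.

Δv ≈ 12.7 km/s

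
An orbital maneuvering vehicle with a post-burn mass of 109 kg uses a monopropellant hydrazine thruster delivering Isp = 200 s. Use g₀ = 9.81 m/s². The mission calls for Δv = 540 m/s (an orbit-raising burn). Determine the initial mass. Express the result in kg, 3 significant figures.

v_e = Isp · g₀ = 200 × 9.81 = 1962.0 m/s.
m₀/m_f = exp(Δv / v_e) = exp(540 / 1962.0) = exp(0.2752) = 1.3168.
m₀ = m_f × 1.3168 = 109 × 1.3168 = 143.531 kg.

initial mass ≈ 144 kg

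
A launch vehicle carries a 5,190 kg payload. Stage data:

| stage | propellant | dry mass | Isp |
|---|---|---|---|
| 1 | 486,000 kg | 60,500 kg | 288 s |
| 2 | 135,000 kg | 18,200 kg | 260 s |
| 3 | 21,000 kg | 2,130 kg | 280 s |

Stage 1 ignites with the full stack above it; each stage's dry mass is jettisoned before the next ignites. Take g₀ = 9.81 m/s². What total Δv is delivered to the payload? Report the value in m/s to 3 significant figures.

Δv ≈ 10300 m/s

Ignition mass of stage 1 = 486,000+60,500 + 135,000+18,200 + 21,000+2,130 + 5,190 = 728,020 kg.
Stage 1: m₀ = 728,020 kg, m_f = 728,020 − 486,000 = 242,020 kg; Δv = 288×9.81×ln(3.008) = 2825.3×1.1013 ≈ 3112 m/s.
Stage 2: m₀ = 181,520 kg, m_f = 181,520 − 135,000 = 46,520 kg; Δv = 260×9.81×ln(3.902) = 2550.6×1.3615 ≈ 3473 m/s.
Stage 3: m₀ = 28,320 kg, m_f = 28,320 − 21,000 = 7,320 kg; Δv = 280×9.81×ln(3.869) = 2746.8×1.3530 ≈ 3716 m/s.
Total Δv = 3112 + 3473 + 3716 = 10301 m/s.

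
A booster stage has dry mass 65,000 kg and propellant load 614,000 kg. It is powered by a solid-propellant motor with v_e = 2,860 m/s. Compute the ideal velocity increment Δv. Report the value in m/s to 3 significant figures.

Δv ≈ 6710 m/s

m₀ = m_dry + m_prop = 65,000 + 614,000 = 679,000 kg.
Using Δv = v_e ln(m₀/m_f): Δv = v_e · ln(m₀/m_f) = 2860.0 × ln(10.45) = 2860.0 × 2.3462 ≈ 6710.2 m/s.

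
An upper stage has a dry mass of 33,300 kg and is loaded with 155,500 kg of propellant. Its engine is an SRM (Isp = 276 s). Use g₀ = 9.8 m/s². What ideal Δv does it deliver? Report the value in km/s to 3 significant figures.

v_e = Isp · g₀ = 276 × 9.8 = 2704.8 m/s.
m₀ = m_dry + m_prop = 33,300 + 155,500 = 188,800 kg.
Δv = v_e · ln(m₀/m_f) = 2704.8 × ln(5.67) = 2704.8 × 1.7351 ≈ 4693.2 m/s.

Δv ≈ 4.69 km/s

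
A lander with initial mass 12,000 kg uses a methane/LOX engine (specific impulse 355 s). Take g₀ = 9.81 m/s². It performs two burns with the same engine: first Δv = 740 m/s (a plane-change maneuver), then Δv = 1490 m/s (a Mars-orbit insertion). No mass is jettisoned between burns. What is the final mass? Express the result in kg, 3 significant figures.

final mass ≈ 6330 kg

v_e = Isp · g₀ = 355 × 9.81 = 3482.6 m/s.
After the first burn: m = 12000 × exp(−740/3482.6) = 12000 × 0.80857 = 9,702.84 kg.
After the second burn: m = 9,702.84 × exp(−1490/3482.6) = 9,702.84 × 0.65191 = 6,325.38 kg.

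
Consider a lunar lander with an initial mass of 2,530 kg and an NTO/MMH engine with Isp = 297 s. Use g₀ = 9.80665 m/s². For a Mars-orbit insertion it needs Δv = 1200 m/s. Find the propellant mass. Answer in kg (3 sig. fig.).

propellant mass ≈ 854 kg

v_e = Isp · g₀ = 297 × 9.80665 = 2912.6 m/s.
Rocket equation: m₀/m_f = exp(Δv / v_e) = exp(1200 / 2912.6) = exp(0.4120) = 1.5098.
m_f = 2,530 / 1.5098 = 1,675.72 kg, so propellant = m₀ − m_f = 2,530 − 1,675.72 = 854.28 kg.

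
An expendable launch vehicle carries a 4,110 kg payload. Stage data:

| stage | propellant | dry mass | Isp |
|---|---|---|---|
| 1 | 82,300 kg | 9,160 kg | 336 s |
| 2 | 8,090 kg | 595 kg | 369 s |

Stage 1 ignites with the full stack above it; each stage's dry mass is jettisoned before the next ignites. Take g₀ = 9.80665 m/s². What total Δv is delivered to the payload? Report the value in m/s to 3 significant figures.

Δv ≈ 8750 m/s

Ignition mass of stage 1 = 82,300+9,160 + 8,090+595 + 4,110 = 104,255 kg.
Stage 1: m₀ = 104,255 kg, m_f = 104,255 − 82,300 = 21,955 kg; Δv = 336×9.80665×ln(4.749) = 3295.0×1.5578 ≈ 5133 m/s.
Stage 2: m₀ = 12,795 kg, m_f = 12,795 − 8,090 = 4,705 kg; Δv = 369×9.80665×ln(2.719) = 3618.7×1.0004 ≈ 3620 m/s.
Total Δv = 5133 + 3620 = 8753 m/s.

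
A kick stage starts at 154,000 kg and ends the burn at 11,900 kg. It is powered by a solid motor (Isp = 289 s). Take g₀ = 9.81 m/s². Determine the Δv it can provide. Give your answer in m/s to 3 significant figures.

v_e = Isp · g₀ = 289 × 9.81 = 2835.1 m/s.
Δv = v_e · ln(m₀/m_f) = 2835.1 × ln(12.94) = 2835.1 × 2.5604 ≈ 7259.0 m/s.

Δv ≈ 7260 m/s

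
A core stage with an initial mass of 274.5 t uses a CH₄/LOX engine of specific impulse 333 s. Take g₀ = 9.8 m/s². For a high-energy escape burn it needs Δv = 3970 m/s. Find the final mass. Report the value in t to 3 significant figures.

v_e = Isp · g₀ = 333 × 9.8 = 3263.4 m/s.
By the Tsiolkovsky rocket equation, m₀/m_f = exp(Δv / v_e) = exp(3970 / 3263.4) = exp(1.2165) = 3.3754.
m_f = m₀ / 3.3754 = 274.5 / 3.3754 = 81.3237 t.

final mass ≈ 81.3 t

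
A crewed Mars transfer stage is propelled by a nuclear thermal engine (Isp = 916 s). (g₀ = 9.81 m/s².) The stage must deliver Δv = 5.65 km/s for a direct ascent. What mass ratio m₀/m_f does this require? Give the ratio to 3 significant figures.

mass ratio ≈ 1.88

v_e = Isp · g₀ = 916 × 9.81 = 8986.0 m/s.
m₀/m_f = exp(Δv / v_e) = exp(5650 / 8986.0) = exp(0.6288) = 1.8753.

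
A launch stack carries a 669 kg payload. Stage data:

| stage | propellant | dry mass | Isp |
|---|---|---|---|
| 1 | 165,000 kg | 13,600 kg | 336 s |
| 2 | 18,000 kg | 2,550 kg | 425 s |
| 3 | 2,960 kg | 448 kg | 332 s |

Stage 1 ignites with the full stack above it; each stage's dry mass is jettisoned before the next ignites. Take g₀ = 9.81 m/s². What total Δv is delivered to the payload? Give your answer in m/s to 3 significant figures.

Ignition mass of stage 1 = 165,000+13,600 + 18,000+2,550 + 2,960+448 + 669 = 203,227 kg.
Stage 1: m₀ = 203,227 kg, m_f = 203,227 − 165,000 = 38,227 kg; Δv = 336×9.81×ln(5.316) = 3296.2×1.6708 ≈ 5507 m/s.
Stage 2: m₀ = 24,627 kg, m_f = 24,627 − 18,000 = 6,627 kg; Δv = 425×9.81×ln(3.716) = 4169.2×1.3127 ≈ 5473 m/s.
Stage 3: m₀ = 4,077 kg, m_f = 4,077 − 2,960 = 1,117 kg; Δv = 332×9.81×ln(3.65) = 3256.9×1.2947 ≈ 4217 m/s.
Total Δv = 5507 + 5473 + 4217 = 15197 m/s.

Δv ≈ 15200 m/s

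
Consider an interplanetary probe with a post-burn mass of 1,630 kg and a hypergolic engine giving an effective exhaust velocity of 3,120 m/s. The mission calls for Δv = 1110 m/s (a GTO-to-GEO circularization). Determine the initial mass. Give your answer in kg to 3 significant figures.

m₀/m_f = exp(Δv / v_e) = exp(1110 / 3120.0) = exp(0.3558) = 1.4273.
m₀ = m_f × 1.4273 = 1,630 × 1.4273 = 2,326.5 kg.

initial mass ≈ 2330 kg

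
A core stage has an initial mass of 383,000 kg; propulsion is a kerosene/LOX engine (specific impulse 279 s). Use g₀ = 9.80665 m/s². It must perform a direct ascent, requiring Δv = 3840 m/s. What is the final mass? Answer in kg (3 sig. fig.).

final mass ≈ 94100 kg

v_e = Isp · g₀ = 279 × 9.80665 = 2736.1 m/s.
m₀/m_f = exp(Δv / v_e) = exp(3840 / 2736.1) = exp(1.4035) = 4.0693.
m_f = m₀ / 4.0693 = 383,000 / 4.0693 = 94,119.4 kg.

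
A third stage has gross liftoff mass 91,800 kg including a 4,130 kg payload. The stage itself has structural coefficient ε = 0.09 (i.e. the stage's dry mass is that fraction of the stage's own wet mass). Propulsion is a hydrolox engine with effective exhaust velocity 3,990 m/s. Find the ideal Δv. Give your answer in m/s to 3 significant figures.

Stage wet mass = m₀ − payload = 91,800 − 4,130 = 87,670 kg.
Stage dry mass = ε × stage wet mass = 0.09 × 87,670 = 7,890.3 kg.
Burnout mass m_f = stage dry + payload = 7,890.3 + 4,130 = 12,020.3 kg.
By the Tsiolkovsky rocket equation, Δv = v_e · ln(91,800/12,020.3) = 3990.0 × ln(7.637) = 3990.0 × 2.0330 ≈ 8112 m/s.

Δv ≈ 8110 m/s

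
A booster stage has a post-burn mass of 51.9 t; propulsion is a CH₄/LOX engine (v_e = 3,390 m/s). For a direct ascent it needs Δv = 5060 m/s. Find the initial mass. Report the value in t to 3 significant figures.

initial mass ≈ 231 t

From the ideal rocket equation, m₀/m_f = exp(Δv / v_e) = exp(5060 / 3390.0) = exp(1.4926) = 4.4488.
m₀ = m_f × 4.4488 = 51.9 × 4.4488 = 230.893 t.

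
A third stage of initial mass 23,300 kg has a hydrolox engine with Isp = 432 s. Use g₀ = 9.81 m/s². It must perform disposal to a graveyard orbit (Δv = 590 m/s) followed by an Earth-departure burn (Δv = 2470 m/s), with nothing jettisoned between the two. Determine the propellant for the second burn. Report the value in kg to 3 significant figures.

v_e = Isp · g₀ = 432 × 9.81 = 4237.9 m/s.
After the first burn: m = 23300 × exp(−590/4237.9) = 23300 × 0.87004 = 20,271.9 kg.
After the second burn: m = 20,271.9 × exp(−2470/4237.9) = 20,271.9 × 0.55831 = 11,318 kg.
Second-burn propellant = 20,271.9 − 11,318 = 8,953.9 kg.

propellant for the second burn ≈ 8950 kg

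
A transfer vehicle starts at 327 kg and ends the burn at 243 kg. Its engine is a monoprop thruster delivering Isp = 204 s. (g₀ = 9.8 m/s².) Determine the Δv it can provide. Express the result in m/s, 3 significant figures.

Δv ≈ 594 m/s

v_e = Isp · g₀ = 204 × 9.8 = 1999.2 m/s.
From the ideal rocket equation, Δv = v_e · ln(m₀/m_f) = 1999.2 × ln(1.346) = 1999.2 × 0.2969 ≈ 593.6 m/s.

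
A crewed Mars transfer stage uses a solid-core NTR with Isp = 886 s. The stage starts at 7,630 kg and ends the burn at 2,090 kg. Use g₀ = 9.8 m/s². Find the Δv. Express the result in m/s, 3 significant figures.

v_e = Isp · g₀ = 886 × 9.8 = 8682.8 m/s.
Δv = v_e · ln(m₀/m_f) = 8682.8 × ln(3.651) = 8682.8 × 1.2949 ≈ 11243.6 m/s.

Δv ≈ 11200 m/s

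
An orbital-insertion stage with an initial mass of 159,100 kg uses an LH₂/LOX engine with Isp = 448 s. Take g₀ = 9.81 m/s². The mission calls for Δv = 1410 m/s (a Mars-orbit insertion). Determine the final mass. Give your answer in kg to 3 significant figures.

final mass ≈ 115000 kg

v_e = Isp · g₀ = 448 × 9.81 = 4394.9 m/s.
Rocket equation: m₀/m_f = exp(Δv / v_e) = exp(1410 / 4394.9) = exp(0.3208) = 1.3783.
m_f = m₀ / 1.3783 = 159,100 / 1.3783 = 115,432 kg.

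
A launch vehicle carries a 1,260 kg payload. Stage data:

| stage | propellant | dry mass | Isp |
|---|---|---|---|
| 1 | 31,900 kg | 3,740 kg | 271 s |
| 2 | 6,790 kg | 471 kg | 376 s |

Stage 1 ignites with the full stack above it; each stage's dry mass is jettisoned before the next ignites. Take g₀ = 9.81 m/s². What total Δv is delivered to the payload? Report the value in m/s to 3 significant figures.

Ignition mass of stage 1 = 31,900+3,740 + 6,790+471 + 1,260 = 44,161 kg.
Stage 1: m₀ = 44,161 kg, m_f = 44,161 − 31,900 = 12,261 kg; Δv = 271×9.81×ln(3.602) = 2658.5×1.2814 ≈ 3407 m/s.
Stage 2: m₀ = 8,521 kg, m_f = 8,521 − 6,790 = 1,731 kg; Δv = 376×9.81×ln(4.923) = 3688.6×1.5938 ≈ 5879 m/s.
Total Δv = 3407 + 5879 = 9286 m/s.

Δv ≈ 9290 m/s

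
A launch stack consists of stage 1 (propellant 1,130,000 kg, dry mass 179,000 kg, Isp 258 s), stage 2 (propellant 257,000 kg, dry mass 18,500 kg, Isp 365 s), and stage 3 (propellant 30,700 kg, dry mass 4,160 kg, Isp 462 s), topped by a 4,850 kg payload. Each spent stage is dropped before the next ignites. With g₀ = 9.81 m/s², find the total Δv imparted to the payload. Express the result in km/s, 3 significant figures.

Ignition mass of stage 1 = 1,130,000+179,000 + 257,000+18,500 + 30,700+4,160 + 4,850 = 1,624,210 kg.
Stage 1: m₀ = 1,624,210 kg, m_f = 1,624,210 − 1,130,000 = 494,210 kg; Δv = 258×9.81×ln(3.286) = 2531.0×1.1898 ≈ 3011 m/s.
Stage 2: m₀ = 315,210 kg, m_f = 315,210 − 257,000 = 58,210 kg; Δv = 365×9.81×ln(5.415) = 3580.7×1.6892 ≈ 6048 m/s.
Stage 3: m₀ = 39,710 kg, m_f = 39,710 − 30,700 = 9,010 kg; Δv = 462×9.81×ln(4.407) = 4532.2×1.4833 ≈ 6722 m/s.
Total Δv = 3011 + 6048 + 6722 = 15781 m/s.

Δv ≈ 15.8 km/s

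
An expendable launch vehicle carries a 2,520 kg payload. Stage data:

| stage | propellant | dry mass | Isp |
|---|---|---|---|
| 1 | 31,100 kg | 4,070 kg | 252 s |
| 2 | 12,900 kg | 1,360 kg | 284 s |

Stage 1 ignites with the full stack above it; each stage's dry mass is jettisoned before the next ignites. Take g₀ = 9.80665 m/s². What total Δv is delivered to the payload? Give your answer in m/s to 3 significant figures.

Ignition mass of stage 1 = 31,100+4,070 + 12,900+1,360 + 2,520 = 51,950 kg.
Stage 1: m₀ = 51,950 kg, m_f = 51,950 − 31,100 = 20,850 kg; Δv = 252×9.80665×ln(2.492) = 2471.3×0.9129 ≈ 2256 m/s.
Stage 2: m₀ = 16,780 kg, m_f = 16,780 − 12,900 = 3,880 kg; Δv = 284×9.80665×ln(4.325) = 2785.1×1.4644 ≈ 4078 m/s.
Total Δv = 2256 + 4078 = 6334 m/s.

Δv ≈ 6330 m/s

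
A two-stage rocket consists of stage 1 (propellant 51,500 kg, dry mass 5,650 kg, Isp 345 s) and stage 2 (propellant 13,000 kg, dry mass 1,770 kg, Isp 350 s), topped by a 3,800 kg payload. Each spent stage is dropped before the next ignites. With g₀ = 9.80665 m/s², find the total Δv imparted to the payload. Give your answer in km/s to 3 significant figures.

Δv ≈ 7.99 km/s

Ignition mass of stage 1 = 51,500+5,650 + 13,000+1,770 + 3,800 = 75,720 kg.
Stage 1: m₀ = 75,720 kg, m_f = 75,720 − 51,500 = 24,220 kg; Δv = 345×9.80665×ln(3.126) = 3383.3×1.1399 ≈ 3856 m/s.
Stage 2: m₀ = 18,570 kg, m_f = 18,570 − 13,000 = 5,570 kg; Δv = 350×9.80665×ln(3.334) = 3432.3×1.2042 ≈ 4133 m/s.
Total Δv = 3856 + 4133 = 7989 m/s.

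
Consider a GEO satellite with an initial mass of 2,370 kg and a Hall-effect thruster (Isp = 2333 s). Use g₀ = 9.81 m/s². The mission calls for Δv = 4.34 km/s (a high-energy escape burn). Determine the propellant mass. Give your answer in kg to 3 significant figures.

v_e = Isp · g₀ = 2333 × 9.81 = 22886.7 m/s.
By the Tsiolkovsky rocket equation, m₀/m_f = exp(Δv / v_e) = exp(4340 / 22886.7) = exp(0.1896) = 1.2088.
m_f = 2,370 / 1.2088 = 1,960.62 kg, so propellant = m₀ − m_f = 2,370 − 1,960.62 = 409.38 kg.

propellant mass ≈ 409 kg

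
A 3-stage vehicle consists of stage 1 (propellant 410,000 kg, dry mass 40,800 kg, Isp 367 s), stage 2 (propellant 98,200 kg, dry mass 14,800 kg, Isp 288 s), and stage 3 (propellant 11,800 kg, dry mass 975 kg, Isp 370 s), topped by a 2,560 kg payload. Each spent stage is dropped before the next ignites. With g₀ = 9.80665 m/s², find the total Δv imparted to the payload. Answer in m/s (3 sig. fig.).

Δv ≈ 13800 m/s

Ignition mass of stage 1 = 410,000+40,800 + 98,200+14,800 + 11,800+975 + 2,560 = 579,135 kg.
Stage 1: m₀ = 579,135 kg, m_f = 579,135 − 410,000 = 169,135 kg; Δv = 367×9.80665×ln(3.424) = 3599.0×1.2308 ≈ 4430 m/s.
Stage 2: m₀ = 128,335 kg, m_f = 128,335 − 98,200 = 30,135 kg; Δv = 288×9.80665×ln(4.259) = 2824.3×1.4490 ≈ 4092 m/s.
Stage 3: m₀ = 15,335 kg, m_f = 15,335 − 11,800 = 3,535 kg; Δv = 370×9.80665×ln(4.338) = 3628.5×1.4674 ≈ 5324 m/s.
Total Δv = 4430 + 4092 + 5324 = 13846 m/s.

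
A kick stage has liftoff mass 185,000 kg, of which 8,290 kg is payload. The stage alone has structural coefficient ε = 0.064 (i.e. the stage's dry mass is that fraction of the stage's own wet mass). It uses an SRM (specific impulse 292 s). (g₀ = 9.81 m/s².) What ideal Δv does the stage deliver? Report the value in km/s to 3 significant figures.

Δv ≈ 6.43 km/s

Stage wet mass = m₀ − payload = 185,000 − 8,290 = 176,710 kg.
Stage dry mass = ε × stage wet mass = 0.064 × 176,710 = 11,309.4 kg.
Burnout mass m_f = stage dry + payload = 11,309.4 + 8,290 = 19,599.4 kg.
v_e = Isp · g₀ = 292 × 9.81 = 2864.5 m/s.
Rocket equation: Δv = v_e · ln(185,000/19,599.4) = 2864.5 × ln(9.439) = 2864.5 × 2.2449 ≈ 6430 m/s.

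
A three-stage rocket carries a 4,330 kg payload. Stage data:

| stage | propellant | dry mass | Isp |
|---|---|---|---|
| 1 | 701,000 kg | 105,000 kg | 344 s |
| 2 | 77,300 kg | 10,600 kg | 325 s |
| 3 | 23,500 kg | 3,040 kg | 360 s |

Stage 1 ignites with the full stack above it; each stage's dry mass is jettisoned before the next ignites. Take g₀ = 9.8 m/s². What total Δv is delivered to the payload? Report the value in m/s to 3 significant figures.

Δv ≈ 13200 m/s

Ignition mass of stage 1 = 701,000+105,000 + 77,300+10,600 + 23,500+3,040 + 4,330 = 924,770 kg.
Stage 1: m₀ = 924,770 kg, m_f = 924,770 − 701,000 = 223,770 kg; Δv = 344×9.8×ln(4.133) = 3371.2×1.4189 ≈ 4783 m/s.
Stage 2: m₀ = 118,770 kg, m_f = 118,770 − 77,300 = 41,470 kg; Δv = 325×9.8×ln(2.864) = 3185.0×1.0522 ≈ 3351 m/s.
Stage 3: m₀ = 30,870 kg, m_f = 30,870 − 23,500 = 7,370 kg; Δv = 360×9.8×ln(4.189) = 3528.0×1.4324 ≈ 5053 m/s.
Total Δv = 4783 + 3351 + 5053 = 13187 m/s.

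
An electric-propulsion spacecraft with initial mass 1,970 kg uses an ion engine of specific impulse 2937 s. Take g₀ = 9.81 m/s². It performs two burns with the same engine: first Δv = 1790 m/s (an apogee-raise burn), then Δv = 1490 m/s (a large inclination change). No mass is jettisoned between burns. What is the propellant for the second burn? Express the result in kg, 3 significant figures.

propellant for the second burn ≈ 93.3 kg

v_e = Isp · g₀ = 2937 × 9.81 = 28812.0 m/s.
After the first burn: m = 1970 × exp(−1790/28812.0) = 1970 × 0.93976 = 1,851.33 kg.
After the second burn: m = 1,851.33 × exp(−1490/28812.0) = 1,851.33 × 0.94960 = 1,758.02 kg.
Second-burn propellant = 1,851.33 − 1,758.02 = 93.31 kg.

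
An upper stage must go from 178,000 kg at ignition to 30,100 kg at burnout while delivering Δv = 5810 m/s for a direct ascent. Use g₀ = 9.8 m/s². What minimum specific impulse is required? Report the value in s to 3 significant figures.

ln(m₀/m_f) = ln(178000/30100) = ln(5.914) = 1.7773.
v_e = Δv / ln(m₀/m_f) = 5810 / 1.7773 = 3269.1 m/s.
Isp = v_e / g₀ = 3269.1 / 9.8 = 333.6 s.

Isp ≈ 334 s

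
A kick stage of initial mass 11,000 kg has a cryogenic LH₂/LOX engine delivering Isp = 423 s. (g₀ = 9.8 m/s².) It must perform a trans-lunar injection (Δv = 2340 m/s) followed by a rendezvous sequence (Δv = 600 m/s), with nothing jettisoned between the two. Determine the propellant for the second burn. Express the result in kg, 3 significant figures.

v_e = Isp · g₀ = 423 × 9.8 = 4145.4 m/s.
After the first burn: m = 11000 × exp(−2340/4145.4) = 11000 × 0.56866 = 6,255.26 kg.
After the second burn: m = 6,255.26 × exp(−600/4145.4) = 6,255.26 × 0.86525 = 5,412.36 kg.
Second-burn propellant = 6,255.26 − 5,412.36 = 842.9 kg.

propellant for the second burn ≈ 843 kg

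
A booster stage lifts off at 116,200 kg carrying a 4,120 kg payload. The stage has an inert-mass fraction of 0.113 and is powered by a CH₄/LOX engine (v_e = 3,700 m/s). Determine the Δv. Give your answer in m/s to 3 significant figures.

Stage wet mass = m₀ − payload = 116,200 − 4,120 = 112,080 kg.
Stage dry mass = ε × stage wet mass = 0.113 × 112,080 = 12,665 kg.
Burnout mass m_f = stage dry + payload = 12,665 + 4,120 = 16,785 kg.
Rocket equation: Δv = v_e · ln(116,200/16,785) = 3700.0 × ln(6.923) = 3700.0 × 1.9348 ≈ 7159 m/s.

Δv ≈ 7160 m/s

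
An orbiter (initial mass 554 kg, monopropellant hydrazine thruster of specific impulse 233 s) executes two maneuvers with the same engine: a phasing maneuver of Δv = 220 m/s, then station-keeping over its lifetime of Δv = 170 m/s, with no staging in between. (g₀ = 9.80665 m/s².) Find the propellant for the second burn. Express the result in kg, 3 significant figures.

v_e = Isp · g₀ = 233 × 9.80665 = 2284.9 m/s.
After the first burn: m = 554 × exp(−220/2284.9) = 554 × 0.90821 = 503.148 kg.
After the second burn: m = 503.148 × exp(−170/2284.9) = 503.148 × 0.92830 = 467.072 kg.
Second-burn propellant = 503.148 − 467.072 = 36.076 kg.

propellant for the second burn ≈ 36.1 kg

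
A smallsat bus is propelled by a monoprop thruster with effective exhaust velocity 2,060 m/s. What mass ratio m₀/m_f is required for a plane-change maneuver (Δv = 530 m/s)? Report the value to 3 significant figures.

mass ratio ≈ 1.29

Using Δv = v_e ln(m₀/m_f): m₀/m_f = exp(Δv / v_e) = exp(530 / 2060.0) = exp(0.2573) = 1.2934.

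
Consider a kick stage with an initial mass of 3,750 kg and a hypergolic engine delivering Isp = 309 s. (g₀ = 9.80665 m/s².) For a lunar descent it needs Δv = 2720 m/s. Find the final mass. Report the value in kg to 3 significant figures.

v_e = Isp · g₀ = 309 × 9.80665 = 3030.3 m/s.
m₀/m_f = exp(Δv / v_e) = exp(2720 / 3030.3) = exp(0.8976) = 2.4537.
m_f = m₀ / 2.4537 = 3,750 / 2.4537 = 1,528.3 kg.

final mass ≈ 1530 kg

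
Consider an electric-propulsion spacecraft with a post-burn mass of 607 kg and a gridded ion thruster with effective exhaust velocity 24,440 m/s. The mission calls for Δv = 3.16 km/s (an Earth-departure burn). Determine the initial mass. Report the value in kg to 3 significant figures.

initial mass ≈ 691 kg

m₀/m_f = exp(Δv / v_e) = exp(3160 / 24440.0) = exp(0.1293) = 1.1380.
m₀ = m_f × 1.1380 = 607 × 1.1380 = 690.766 kg.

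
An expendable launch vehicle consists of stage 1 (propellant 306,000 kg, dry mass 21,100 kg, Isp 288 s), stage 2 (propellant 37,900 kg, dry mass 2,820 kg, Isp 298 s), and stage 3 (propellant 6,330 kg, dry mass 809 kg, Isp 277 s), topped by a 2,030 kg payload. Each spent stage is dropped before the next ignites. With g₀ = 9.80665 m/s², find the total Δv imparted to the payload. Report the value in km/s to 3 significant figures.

Ignition mass of stage 1 = 306,000+21,100 + 37,900+2,820 + 6,330+809 + 2,030 = 376,989 kg.
Stage 1: m₀ = 376,989 kg, m_f = 376,989 − 306,000 = 70,989 kg; Δv = 288×9.80665×ln(5.311) = 2824.3×1.6697 ≈ 4716 m/s.
Stage 2: m₀ = 49,889 kg, m_f = 49,889 − 37,900 = 11,989 kg; Δv = 298×9.80665×ln(4.161) = 2922.4×1.4258 ≈ 4167 m/s.
Stage 3: m₀ = 9,169 kg, m_f = 9,169 − 6,330 = 2,839 kg; Δv = 277×9.80665×ln(3.23) = 2716.4×1.1724 ≈ 3185 m/s.
Total Δv = 4716 + 4167 + 3185 = 12068 m/s.

Δv ≈ 12.1 km/s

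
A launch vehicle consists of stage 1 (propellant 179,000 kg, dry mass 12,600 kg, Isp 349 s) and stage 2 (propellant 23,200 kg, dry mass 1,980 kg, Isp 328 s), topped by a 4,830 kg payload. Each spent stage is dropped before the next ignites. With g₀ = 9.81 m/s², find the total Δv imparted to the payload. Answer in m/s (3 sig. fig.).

Δv ≈ 10400 m/s

Ignition mass of stage 1 = 179,000+12,600 + 23,200+1,980 + 4,830 = 221,610 kg.
Stage 1: m₀ = 221,610 kg, m_f = 221,610 − 179,000 = 42,610 kg; Δv = 349×9.81×ln(5.201) = 3423.7×1.6488 ≈ 5645 m/s.
Stage 2: m₀ = 30,010 kg, m_f = 30,010 − 23,200 = 6,810 kg; Δv = 328×9.81×ln(4.407) = 3217.7×1.4831 ≈ 4772 m/s.
Total Δv = 5645 + 4772 = 10417 m/s.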